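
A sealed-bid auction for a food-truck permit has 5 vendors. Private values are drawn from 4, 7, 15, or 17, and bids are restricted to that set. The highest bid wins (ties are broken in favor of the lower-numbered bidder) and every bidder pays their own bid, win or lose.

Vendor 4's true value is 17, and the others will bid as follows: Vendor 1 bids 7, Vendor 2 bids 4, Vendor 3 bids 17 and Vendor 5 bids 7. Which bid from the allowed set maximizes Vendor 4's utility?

Bid 4: loses but pays 4, utility -4.
Bid 7: loses but pays 7, utility -7.
Bid 15: loses but pays 15, utility -15.
Bid 17: loses but pays 17, utility -17.
The best choice is 4 with utility -4.

4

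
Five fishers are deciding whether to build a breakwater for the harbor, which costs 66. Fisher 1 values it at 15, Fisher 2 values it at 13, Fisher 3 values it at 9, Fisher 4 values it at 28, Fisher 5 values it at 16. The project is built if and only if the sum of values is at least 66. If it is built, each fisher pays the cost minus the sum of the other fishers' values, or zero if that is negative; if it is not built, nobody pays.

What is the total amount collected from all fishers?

Total value 81 ≥ cost 66, so it is built.
Fisher 1: others sum to 66; max(0, 66 - 66) = 0.
Fisher 2: others sum to 68; max(0, 66 - 68) = 0.
Fisher 3: others sum to 72; max(0, 66 - 72) = 0.
Fisher 4: others sum to 53; max(0, 66 - 53) = 13.
Fisher 5: others sum to 65; max(0, 66 - 65) = 1.
Total collected = 0 + 0 + 0 + 13 + 1 = 14.

14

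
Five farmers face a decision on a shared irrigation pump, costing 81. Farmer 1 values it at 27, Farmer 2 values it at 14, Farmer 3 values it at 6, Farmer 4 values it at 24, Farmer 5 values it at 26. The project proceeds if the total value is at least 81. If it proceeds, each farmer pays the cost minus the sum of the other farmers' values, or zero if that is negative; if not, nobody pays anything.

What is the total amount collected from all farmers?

29

Total value 97 ≥ cost 81, so it is built.
Farmer 1: others sum to 70; max(0, 81 - 70) = 11.
Farmer 2: others sum to 83; max(0, 81 - 83) = 0.
Farmer 3: others sum to 91; max(0, 81 - 91) = 0.
Farmer 4: others sum to 73; max(0, 81 - 73) = 8.
Farmer 5: others sum to 71; max(0, 81 - 71) = 10.
Total collected = 11 + 0 + 0 + 8 + 10 = 29.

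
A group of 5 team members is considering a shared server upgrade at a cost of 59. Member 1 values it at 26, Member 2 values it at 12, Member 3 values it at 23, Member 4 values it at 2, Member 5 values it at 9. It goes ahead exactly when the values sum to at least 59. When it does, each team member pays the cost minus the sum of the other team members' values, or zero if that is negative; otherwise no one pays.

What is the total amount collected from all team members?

23

Total value 72 ≥ cost 59, so it is built.
Member 1: others sum to 46; max(0, 59 - 46) = 13.
Member 2: others sum to 60; max(0, 59 - 60) = 0.
Member 3: others sum to 49; max(0, 59 - 49) = 10.
Member 4: others sum to 70; max(0, 59 - 70) = 0.
Member 5: others sum to 63; max(0, 59 - 63) = 0.
Total collected = 13 + 0 + 10 + 0 + 0 = 23.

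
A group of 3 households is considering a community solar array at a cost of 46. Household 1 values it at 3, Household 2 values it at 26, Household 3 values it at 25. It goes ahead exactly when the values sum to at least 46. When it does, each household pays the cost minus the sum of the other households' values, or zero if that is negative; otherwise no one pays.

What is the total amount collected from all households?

Total value 54 ≥ cost 46, so it is built.
Household 1: others sum to 51; max(0, 46 - 51) = 0.
Household 2: others sum to 28; max(0, 46 - 28) = 18.
Household 3: others sum to 29; max(0, 46 - 29) = 17.
Total collected = 0 + 18 + 17 = 35.

35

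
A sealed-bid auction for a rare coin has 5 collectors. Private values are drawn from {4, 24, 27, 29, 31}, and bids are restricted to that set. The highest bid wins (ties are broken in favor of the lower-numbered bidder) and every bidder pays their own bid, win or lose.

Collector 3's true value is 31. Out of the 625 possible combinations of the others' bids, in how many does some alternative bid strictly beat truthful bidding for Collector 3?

369

Others bid (4, 4, 4, 4): truth gives 0; bid 24 gives 7 > 0. Violating.
Others bid (4, 4, 4, 24): truth gives 0; bid 24 gives 7 > 0. Violating.
Others bid (4, 4, 4, 27): truth gives 0; bid 27 gives 4 > 0. Violating.
Others bid (4, 4, 4, 29): truth gives 0; bid 29 gives 2 > 0. Violating.
Others bid (4, 4, 4, 31): truth gives 0; no alternative beats it.
Others bid (4, 4, 24, 31): truth gives 0; no alternative beats it.
(Checking all 625 profiles: 369 have a profitable deviation, 256 do not.)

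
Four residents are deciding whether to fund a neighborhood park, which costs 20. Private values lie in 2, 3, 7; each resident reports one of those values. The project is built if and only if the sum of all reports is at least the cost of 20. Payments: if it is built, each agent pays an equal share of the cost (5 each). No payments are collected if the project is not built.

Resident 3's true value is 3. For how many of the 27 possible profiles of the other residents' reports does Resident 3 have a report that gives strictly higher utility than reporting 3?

Others report (3, 7, 7): truth gives -2; report 2 gives 0 > -2. Violating.
Others report (7, 3, 7): truth gives -2; report 2 gives 0 > -2. Violating.
Others report (7, 7, 3): truth gives -2; report 2 gives 0 > -2. Violating.
Others report (2, 2, 2): truth gives 0; no alternative beats it.
Others report (2, 2, 3): truth gives 0; no alternative beats it.
(Checking all 27 profiles: 3 have a profitable deviation, 24 do not.)

3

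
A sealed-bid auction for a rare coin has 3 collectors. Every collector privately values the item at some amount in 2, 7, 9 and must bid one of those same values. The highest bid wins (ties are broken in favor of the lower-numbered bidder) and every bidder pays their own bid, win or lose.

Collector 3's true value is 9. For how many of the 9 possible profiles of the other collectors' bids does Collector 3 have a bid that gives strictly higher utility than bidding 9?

6

Others bid (2, 2): truth gives 0; bid 7 gives 2 > 0. Violating.
Others bid (2, 9): truth gives -9; bid 2 gives -2 > -9. Violating.
Others bid (7, 9): truth gives -9; bid 2 gives -2 > -9. Violating.
Others bid (9, 2): truth gives -9; bid 2 gives -2 > -9. Violating.
Others bid (2, 7): truth gives 0; no alternative beats it.
Others bid (7, 2): truth gives 0; no alternative beats it.
(Checking all 9 profiles: 6 have a profitable deviation, 3 do not.)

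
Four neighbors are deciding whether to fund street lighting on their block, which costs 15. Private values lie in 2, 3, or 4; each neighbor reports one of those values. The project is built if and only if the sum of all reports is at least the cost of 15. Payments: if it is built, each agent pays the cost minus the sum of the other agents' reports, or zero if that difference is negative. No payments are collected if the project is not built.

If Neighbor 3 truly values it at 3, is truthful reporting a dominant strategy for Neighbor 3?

Yes

Check each profile of the others' reports and compare truth against every alternative report.
Others report (2, 2, 2): truth gives 0, best alternative gives 0.
Others report (2, 2, 3): truth gives 0, best alternative gives 0.
Others report (2, 2, 4): truth gives 0, best alternative gives 0.
Others report (2, 3, 2): truth gives 0, best alternative gives 0.
Others report (2, 3, 3): truth gives 0, best alternative gives 0.
Others report (2, 3, 4): truth gives 0, best alternative gives 0.
(Remaining 21 profiles checked similarly; truth is weakly best in each.)
In every case the truthful report is at least as good as any alternative, so it is a dominant strategy.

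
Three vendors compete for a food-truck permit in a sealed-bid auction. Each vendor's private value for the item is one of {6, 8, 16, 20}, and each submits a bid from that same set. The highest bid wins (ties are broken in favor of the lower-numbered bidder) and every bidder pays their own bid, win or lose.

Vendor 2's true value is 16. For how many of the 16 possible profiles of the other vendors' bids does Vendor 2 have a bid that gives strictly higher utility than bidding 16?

Others bid (6, 6): truth gives 0; bid 8 gives 8 > 0. Violating.
Others bid (6, 8): truth gives 0; bid 8 gives 8 > 0. Violating.
Others bid (6, 20): truth gives -16; bid 20 gives -4 > -16. Violating.
Others bid (8, 20): truth gives -16; bid 20 gives -4 > -16. Violating.
Others bid (6, 16): truth gives 0; no alternative beats it.
Others bid (8, 6): truth gives 0; no alternative beats it.
(Checking all 16 profiles: 12 have a profitable deviation, 4 do not.)

12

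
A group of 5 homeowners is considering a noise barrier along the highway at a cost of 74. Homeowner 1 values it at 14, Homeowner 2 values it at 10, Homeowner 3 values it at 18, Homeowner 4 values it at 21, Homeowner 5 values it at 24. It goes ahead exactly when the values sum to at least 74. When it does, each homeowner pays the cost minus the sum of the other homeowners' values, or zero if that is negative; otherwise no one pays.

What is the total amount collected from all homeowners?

25

Total value 87 ≥ cost 74, so it is built.
Homeowner 1: others sum to 73; max(0, 74 - 73) = 1.
Homeowner 2: others sum to 77; max(0, 74 - 77) = 0.
Homeowner 3: others sum to 69; max(0, 74 - 69) = 5.
Homeowner 4: others sum to 66; max(0, 74 - 66) = 8.
Homeowner 5: others sum to 63; max(0, 74 - 63) = 11.
Total collected = 1 + 0 + 5 + 8 + 11 = 25.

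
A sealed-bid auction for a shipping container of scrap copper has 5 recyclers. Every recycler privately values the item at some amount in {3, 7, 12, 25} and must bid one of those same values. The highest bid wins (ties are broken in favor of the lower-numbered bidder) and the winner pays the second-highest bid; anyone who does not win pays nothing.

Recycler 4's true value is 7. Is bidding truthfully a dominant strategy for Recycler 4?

Yes

Check each profile of the others' bids and compare truth against every alternative bid.
Others bid (3, 3, 3, 3): truth gives 4, best alternative gives 4.
Others bid (3, 3, 3, 7): truth gives 0, best alternative gives 0.
Others bid (3, 3, 3, 12): truth gives 0, best alternative gives 0.
Others bid (3, 3, 3, 25): truth gives 0, best alternative gives 0.
Others bid (3, 3, 7, 3): truth gives 0, best alternative gives 0.
Others bid (3, 3, 7, 7): truth gives 0, best alternative gives 0.
(Remaining 250 profiles checked similarly; truth is weakly best in each.)
In every case the truthful bid is at least as good as any alternative, so it is a dominant strategy.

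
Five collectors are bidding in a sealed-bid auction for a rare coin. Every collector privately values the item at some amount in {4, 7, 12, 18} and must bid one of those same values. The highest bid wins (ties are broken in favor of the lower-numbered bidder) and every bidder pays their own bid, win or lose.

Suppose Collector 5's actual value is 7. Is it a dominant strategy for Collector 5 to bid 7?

Consider the case where Collector 1 bids 4, Collector 2 bids 4, Collector 3 bids 4 and Collector 4 bids 7.
Truthful bid 7: loses but pays 7, utility -7.
Bid 4 instead: loses but pays 4, utility -4.
Since -4 > -7, bidding 4 is strictly better here, so truthful bidding is not dominant.

No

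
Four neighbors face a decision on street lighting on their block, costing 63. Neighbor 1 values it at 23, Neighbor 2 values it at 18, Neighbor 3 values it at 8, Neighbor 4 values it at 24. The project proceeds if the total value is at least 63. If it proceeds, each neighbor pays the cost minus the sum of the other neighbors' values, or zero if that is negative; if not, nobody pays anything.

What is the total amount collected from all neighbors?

35

Total value 73 ≥ cost 63, so it is built.
Neighbor 1: others sum to 50; max(0, 63 - 50) = 13.
Neighbor 2: others sum to 55; max(0, 63 - 55) = 8.
Neighbor 3: others sum to 65; max(0, 63 - 65) = 0.
Neighbor 4: others sum to 49; max(0, 63 - 49) = 14.
Total collected = 13 + 8 + 0 + 14 = 35.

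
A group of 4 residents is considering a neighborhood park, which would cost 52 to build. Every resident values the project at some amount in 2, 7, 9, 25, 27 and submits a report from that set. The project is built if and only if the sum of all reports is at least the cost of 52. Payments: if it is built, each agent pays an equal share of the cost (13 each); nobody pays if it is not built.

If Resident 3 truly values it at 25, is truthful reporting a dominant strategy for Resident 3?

No

Consider the case where Resident 1 reports 7, Resident 2 reports 9 and Resident 4 reports 9.
Truthful report 25: project not built, utility 0.
Report 27 instead: project built, pays 13, utility 25 - 13 = 12.
Since 12 > 0, reporting 27 is strictly better here, so truthful reporting is not dominant.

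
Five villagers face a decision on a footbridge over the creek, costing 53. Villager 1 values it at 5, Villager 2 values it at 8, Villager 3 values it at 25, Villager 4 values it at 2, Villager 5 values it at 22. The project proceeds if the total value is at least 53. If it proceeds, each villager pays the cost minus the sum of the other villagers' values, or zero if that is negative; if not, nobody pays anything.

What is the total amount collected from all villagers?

Total value 62 ≥ cost 53, so it is built.
Villager 1: others sum to 57; max(0, 53 - 57) = 0.
Villager 2: others sum to 54; max(0, 53 - 54) = 0.
Villager 3: others sum to 37; max(0, 53 - 37) = 16.
Villager 4: others sum to 60; max(0, 53 - 60) = 0.
Villager 5: others sum to 40; max(0, 53 - 40) = 13.
Total collected = 0 + 0 + 16 + 0 + 13 = 29.

29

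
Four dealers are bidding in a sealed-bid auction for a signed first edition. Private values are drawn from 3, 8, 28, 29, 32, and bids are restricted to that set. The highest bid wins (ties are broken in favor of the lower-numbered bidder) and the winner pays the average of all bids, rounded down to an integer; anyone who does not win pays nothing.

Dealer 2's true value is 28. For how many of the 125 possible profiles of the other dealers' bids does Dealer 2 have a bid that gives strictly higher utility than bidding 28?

68

Others bid (3, 3, 3): truth gives 19; bid 8 gives 24 > 19. Violating.
Others bid (3, 3, 8): truth gives 18; bid 8 gives 23 > 18. Violating.
Others bid (3, 3, 29): truth gives 0; bid 29 gives 12 > 0. Violating.
Others bid (3, 3, 32): truth gives 0; bid 32 gives 11 > 0. Violating.
Others bid (3, 3, 28): truth gives 13; no alternative beats it.
Others bid (3, 8, 28): truth gives 12; no alternative beats it.
(Checking all 125 profiles: 68 have a profitable deviation, 57 do not.)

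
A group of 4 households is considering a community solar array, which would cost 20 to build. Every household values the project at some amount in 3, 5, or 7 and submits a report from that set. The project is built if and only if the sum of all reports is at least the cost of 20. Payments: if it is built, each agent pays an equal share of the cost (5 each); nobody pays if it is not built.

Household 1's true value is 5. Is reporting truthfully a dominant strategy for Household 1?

Check each profile of the others' reports and compare truth against every alternative report.
Others report (3, 3, 3): truth gives 0, best alternative gives 0.
Others report (3, 3, 5): truth gives 0, best alternative gives 0.
Others report (3, 3, 7): truth gives 0, best alternative gives 0.
Others report (3, 5, 3): truth gives 0, best alternative gives 0.
Others report (3, 5, 5): truth gives 0, best alternative gives 0.
Others report (3, 5, 7): truth gives 0, best alternative gives 0.
(Remaining 21 profiles checked similarly; truth is weakly best in each.)
In every case the truthful report is at least as good as any alternative, so it is a dominant strategy.

Yes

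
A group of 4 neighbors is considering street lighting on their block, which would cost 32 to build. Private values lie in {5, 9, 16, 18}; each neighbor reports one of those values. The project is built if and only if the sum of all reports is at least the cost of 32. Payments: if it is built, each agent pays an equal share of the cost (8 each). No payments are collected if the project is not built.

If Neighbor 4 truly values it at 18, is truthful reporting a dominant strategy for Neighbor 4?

Check each profile of the others' reports and compare truth against every alternative report.
Others report (5, 5, 5): truth gives 10, best alternative gives 0.
Others report (5, 5, 9): truth gives 10, best alternative gives 10.
Others report (5, 5, 16): truth gives 10, best alternative gives 10.
Others report (5, 5, 18): truth gives 10, best alternative gives 10.
Others report (5, 9, 5): truth gives 10, best alternative gives 10.
Others report (5, 9, 9): truth gives 10, best alternative gives 10.
(Remaining 58 profiles checked similarly; truth is weakly best in each.)
In every case the truthful report is at least as good as any alternative, so it is a dominant strategy.

Yes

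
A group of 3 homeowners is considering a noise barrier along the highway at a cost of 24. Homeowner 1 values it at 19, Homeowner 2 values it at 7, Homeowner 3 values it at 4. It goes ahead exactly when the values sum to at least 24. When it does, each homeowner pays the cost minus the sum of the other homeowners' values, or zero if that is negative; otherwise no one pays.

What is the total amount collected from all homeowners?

Total value 30 ≥ cost 24, so it is built.
Homeowner 1: others sum to 11; max(0, 24 - 11) = 13.
Homeowner 2: others sum to 23; max(0, 24 - 23) = 1.
Homeowner 3: others sum to 26; max(0, 24 - 26) = 0.
Total collected = 13 + 1 + 0 = 14.

14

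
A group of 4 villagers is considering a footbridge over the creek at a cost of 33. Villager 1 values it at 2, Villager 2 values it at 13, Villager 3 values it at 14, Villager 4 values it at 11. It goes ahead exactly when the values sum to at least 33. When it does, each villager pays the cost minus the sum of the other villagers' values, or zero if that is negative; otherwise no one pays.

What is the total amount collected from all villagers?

Total value 40 ≥ cost 33, so it is built.
Villager 1: others sum to 38; max(0, 33 - 38) = 0.
Villager 2: others sum to 27; max(0, 33 - 27) = 6.
Villager 3: others sum to 26; max(0, 33 - 26) = 7.
Villager 4: others sum to 29; max(0, 33 - 29) = 4.
Total collected = 0 + 6 + 7 + 4 = 17.

17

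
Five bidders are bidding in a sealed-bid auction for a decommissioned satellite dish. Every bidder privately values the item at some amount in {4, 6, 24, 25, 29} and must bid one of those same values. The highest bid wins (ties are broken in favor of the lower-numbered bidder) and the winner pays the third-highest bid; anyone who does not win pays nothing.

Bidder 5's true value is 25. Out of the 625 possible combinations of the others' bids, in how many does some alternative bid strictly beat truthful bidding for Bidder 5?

108

Others bid (4, 4, 4, 25): truth gives 0; bid 29 gives 21 > 0. Violating.
Others bid (4, 4, 6, 25): truth gives 0; bid 29 gives 19 > 0. Violating.
Others bid (4, 4, 24, 25): truth gives 0; bid 29 gives 1 > 0. Violating.
Others bid (4, 4, 25, 4): truth gives 0; bid 29 gives 21 > 0. Violating.
Others bid (4, 4, 4, 4): truth gives 21; no alternative beats it.
Others bid (4, 4, 4, 6): truth gives 21; no alternative beats it.
(Checking all 625 profiles: 108 have a profitable deviation, 517 do not.)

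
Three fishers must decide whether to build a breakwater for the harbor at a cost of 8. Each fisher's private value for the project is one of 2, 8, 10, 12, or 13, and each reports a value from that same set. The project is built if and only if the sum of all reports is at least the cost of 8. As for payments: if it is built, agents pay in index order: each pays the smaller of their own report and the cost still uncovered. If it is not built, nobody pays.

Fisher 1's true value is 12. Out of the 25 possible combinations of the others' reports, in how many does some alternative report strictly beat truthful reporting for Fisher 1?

Others report (2, 8): truth gives 4; report 2 gives 10 > 4. Violating.
Others report (2, 10): truth gives 4; report 2 gives 10 > 4. Violating.
Others report (2, 12): truth gives 4; report 2 gives 10 > 4. Violating.
Others report (2, 13): truth gives 4; report 2 gives 10 > 4. Violating.
Others report (2, 2): truth gives 4; no alternative beats it.
(Checking all 25 profiles: 24 have a profitable deviation, 1 does not.)

24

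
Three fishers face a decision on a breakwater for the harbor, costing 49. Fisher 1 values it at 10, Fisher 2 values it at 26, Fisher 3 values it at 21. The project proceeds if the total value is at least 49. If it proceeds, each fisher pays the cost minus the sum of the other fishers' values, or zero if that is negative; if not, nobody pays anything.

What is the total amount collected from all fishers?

33

Total value 57 ≥ cost 49, so it is built.
Fisher 1: others sum to 47; max(0, 49 - 47) = 2.
Fisher 2: others sum to 31; max(0, 49 - 31) = 18.
Fisher 3: others sum to 36; max(0, 49 - 36) = 13.
Total collected = 2 + 18 + 13 = 33.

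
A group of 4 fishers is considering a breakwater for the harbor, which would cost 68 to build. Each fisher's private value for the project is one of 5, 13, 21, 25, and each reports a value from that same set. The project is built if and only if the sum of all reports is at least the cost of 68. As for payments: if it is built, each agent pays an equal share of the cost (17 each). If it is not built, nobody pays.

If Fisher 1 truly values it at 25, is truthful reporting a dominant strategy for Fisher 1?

Check each profile of the others' reports and compare truth against every alternative report.
Others report (5, 13, 25): truth gives 8, best alternative gives 0.
Others report (5, 25, 13): truth gives 8, best alternative gives 0.
Others report (13, 5, 25): truth gives 8, best alternative gives 0.
Others report (13, 25, 5): truth gives 8, best alternative gives 0.
Others report (25, 5, 13): truth gives 8, best alternative gives 0.
Others report (25, 13, 5): truth gives 8, best alternative gives 0.
(Remaining 58 profiles checked similarly; truth is weakly best in each.)
In every case the truthful report is at least as good as any alternative, so it is a dominant strategy.

Yes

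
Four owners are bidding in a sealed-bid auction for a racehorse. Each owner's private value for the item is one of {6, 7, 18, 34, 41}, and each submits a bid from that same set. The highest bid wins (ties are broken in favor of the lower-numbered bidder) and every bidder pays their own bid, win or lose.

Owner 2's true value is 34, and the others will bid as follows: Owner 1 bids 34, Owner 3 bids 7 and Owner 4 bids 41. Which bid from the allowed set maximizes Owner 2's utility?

6

Bid 6: loses but pays 6, utility -6.
Bid 7: loses but pays 7, utility -7.
Bid 18: loses but pays 18, utility -18.
Bid 34: loses but pays 34, utility -34.
Bid 41: wins, pays 41, utility 34 - 41 = -7.
The best choice is 6 with utility -6.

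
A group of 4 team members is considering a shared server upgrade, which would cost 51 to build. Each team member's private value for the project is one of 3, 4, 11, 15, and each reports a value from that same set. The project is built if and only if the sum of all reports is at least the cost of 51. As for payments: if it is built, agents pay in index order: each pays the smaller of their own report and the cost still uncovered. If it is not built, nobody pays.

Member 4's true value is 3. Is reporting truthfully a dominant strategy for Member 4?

Check each profile of the others' reports and compare truth against every alternative report.
Others report (3, 3, 3): truth gives 0, best alternative gives 0.
Others report (3, 3, 4): truth gives 0, best alternative gives 0.
Others report (3, 3, 11): truth gives 0, best alternative gives 0.
Others report (3, 3, 15): truth gives 0, best alternative gives 0.
Others report (3, 4, 3): truth gives 0, best alternative gives 0.
Others report (3, 4, 4): truth gives 0, best alternative gives 0.
(Remaining 58 profiles checked similarly; truth is weakly best in each.)
In every case the truthful report is at least as good as any alternative, so it is a dominant strategy.

Yes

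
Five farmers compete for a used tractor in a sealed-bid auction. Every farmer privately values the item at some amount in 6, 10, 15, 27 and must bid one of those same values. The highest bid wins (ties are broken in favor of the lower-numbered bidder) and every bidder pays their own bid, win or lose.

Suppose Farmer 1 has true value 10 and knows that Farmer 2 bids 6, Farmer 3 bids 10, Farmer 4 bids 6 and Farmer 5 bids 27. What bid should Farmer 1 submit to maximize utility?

Bid 6: loses but pays 6, utility -6.
Bid 10: loses but pays 10, utility -10.
Bid 15: loses but pays 15, utility -15.
Bid 27: wins, pays 27, utility 10 - 27 = -17.
The best choice is 6 with utility -6.

6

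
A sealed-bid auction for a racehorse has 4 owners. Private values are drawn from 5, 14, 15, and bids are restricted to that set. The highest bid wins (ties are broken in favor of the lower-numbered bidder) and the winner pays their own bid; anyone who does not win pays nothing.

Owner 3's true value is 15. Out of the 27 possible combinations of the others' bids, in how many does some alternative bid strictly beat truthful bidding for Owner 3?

2

Others bid (5, 5, 5): truth gives 0; bid 14 gives 1 > 0. Violating.
Others bid (5, 5, 14): truth gives 0; bid 14 gives 1 > 0. Violating.
Others bid (5, 5, 15): truth gives 0; no alternative beats it.
Others bid (5, 14, 5): truth gives 0; no alternative beats it.
(Checking all 27 profiles: 2 have a profitable deviation, 25 do not.)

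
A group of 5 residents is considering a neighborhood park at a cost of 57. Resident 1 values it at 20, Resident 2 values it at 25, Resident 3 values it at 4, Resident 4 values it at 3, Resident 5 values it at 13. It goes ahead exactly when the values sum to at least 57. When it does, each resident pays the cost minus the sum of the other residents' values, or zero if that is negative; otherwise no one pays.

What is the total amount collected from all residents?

Total value 65 ≥ cost 57, so it is built.
Resident 1: others sum to 45; max(0, 57 - 45) = 12.
Resident 2: others sum to 40; max(0, 57 - 40) = 17.
Resident 3: others sum to 61; max(0, 57 - 61) = 0.
Resident 4: others sum to 62; max(0, 57 - 62) = 0.
Resident 5: others sum to 52; max(0, 57 - 52) = 5.
Total collected = 12 + 17 + 0 + 0 + 5 = 34.

34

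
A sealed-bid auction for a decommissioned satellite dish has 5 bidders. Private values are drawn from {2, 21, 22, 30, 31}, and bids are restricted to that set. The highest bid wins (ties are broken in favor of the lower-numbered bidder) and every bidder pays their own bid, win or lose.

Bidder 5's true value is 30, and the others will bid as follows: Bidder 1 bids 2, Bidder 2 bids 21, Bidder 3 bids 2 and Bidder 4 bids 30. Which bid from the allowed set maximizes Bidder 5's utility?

31

Bid 2: loses but pays 2, utility -2.
Bid 21: loses but pays 21, utility -21.
Bid 22: loses but pays 22, utility -22.
Bid 30: loses but pays 30, utility -30.
Bid 31: wins, pays 31, utility 30 - 31 = -1.
The best choice is 31 with utility -1.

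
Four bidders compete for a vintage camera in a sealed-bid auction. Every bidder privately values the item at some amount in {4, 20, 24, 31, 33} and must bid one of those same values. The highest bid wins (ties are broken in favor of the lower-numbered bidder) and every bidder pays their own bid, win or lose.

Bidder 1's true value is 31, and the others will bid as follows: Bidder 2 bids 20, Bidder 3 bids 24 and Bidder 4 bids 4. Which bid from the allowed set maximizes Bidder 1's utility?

24

Bid 4: loses but pays 4, utility -4.
Bid 20: loses but pays 20, utility -20.
Bid 24: wins, pays 24, utility 31 - 24 = 7.
Bid 31: wins, pays 31, utility 31 - 31 = 0.
Bid 33: wins, pays 33, utility 31 - 33 = -2.
The best choice is 24 with utility 7.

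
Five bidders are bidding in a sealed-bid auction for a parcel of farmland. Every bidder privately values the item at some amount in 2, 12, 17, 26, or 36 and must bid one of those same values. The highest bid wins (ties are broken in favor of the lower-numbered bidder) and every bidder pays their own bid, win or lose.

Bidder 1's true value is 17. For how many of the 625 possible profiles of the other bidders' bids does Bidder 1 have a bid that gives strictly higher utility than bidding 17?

Others bid (2, 2, 2, 2): truth gives 0; bid 2 gives 15 > 0. Violating.
Others bid (2, 2, 2, 12): truth gives 0; bid 12 gives 5 > 0. Violating.
Others bid (2, 2, 2, 26): truth gives -17; bid 2 gives -2 > -17. Violating.
Others bid (2, 2, 2, 36): truth gives -17; bid 2 gives -2 > -17. Violating.
Others bid (2, 2, 2, 17): truth gives 0; no alternative beats it.
Others bid (2, 2, 12, 17): truth gives 0; no alternative beats it.
(Checking all 625 profiles: 560 have a profitable deviation, 65 do not.)

560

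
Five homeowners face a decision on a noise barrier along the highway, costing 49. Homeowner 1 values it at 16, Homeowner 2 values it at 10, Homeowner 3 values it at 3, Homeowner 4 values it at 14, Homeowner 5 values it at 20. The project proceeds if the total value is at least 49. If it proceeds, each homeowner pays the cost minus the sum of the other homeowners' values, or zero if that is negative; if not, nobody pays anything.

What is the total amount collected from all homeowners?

Total value 63 ≥ cost 49, so it is built.
Homeowner 1: others sum to 47; max(0, 49 - 47) = 2.
Homeowner 2: others sum to 53; max(0, 49 - 53) = 0.
Homeowner 3: others sum to 60; max(0, 49 - 60) = 0.
Homeowner 4: others sum to 49; max(0, 49 - 49) = 0.
Homeowner 5: others sum to 43; max(0, 49 - 43) = 6.
Total collected = 2 + 0 + 0 + 0 + 6 = 8.

8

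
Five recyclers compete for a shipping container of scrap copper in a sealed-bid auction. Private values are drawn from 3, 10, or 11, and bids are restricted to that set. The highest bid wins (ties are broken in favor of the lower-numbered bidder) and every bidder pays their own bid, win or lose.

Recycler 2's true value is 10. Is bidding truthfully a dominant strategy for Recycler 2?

No

Consider the case where Recycler 1 bids 3, Recycler 3 bids 3, Recycler 4 bids 3 and Recycler 5 bids 11.
Truthful bid 10: loses but pays 10, utility -10.
Bid 3 instead: loses but pays 3, utility -3.
Since -3 > -10, bidding 3 is strictly better here, so truthful bidding is not dominant.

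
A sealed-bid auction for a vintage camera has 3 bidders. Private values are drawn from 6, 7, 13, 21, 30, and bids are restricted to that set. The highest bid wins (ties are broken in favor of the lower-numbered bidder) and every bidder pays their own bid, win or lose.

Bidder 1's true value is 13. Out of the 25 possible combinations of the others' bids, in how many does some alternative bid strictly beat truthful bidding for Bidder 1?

Others bid (6, 6): truth gives 0; bid 6 gives 7 > 0. Violating.
Others bid (6, 7): truth gives 0; bid 7 gives 6 > 0. Violating.
Others bid (6, 21): truth gives -13; bid 6 gives -6 > -13. Violating.
Others bid (6, 30): truth gives -13; bid 6 gives -6 > -13. Violating.
Others bid (6, 13): truth gives 0; no alternative beats it.
Others bid (7, 13): truth gives 0; no alternative beats it.
(Checking all 25 profiles: 20 have a profitable deviation, 5 do not.)

20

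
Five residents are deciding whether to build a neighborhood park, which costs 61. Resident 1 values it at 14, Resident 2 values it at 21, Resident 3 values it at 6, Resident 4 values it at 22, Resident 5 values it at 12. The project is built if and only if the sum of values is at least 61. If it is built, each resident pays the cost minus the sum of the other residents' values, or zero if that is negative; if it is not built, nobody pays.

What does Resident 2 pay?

Total value 75 ≥ cost 61, so the project is built.
The other residents' values sum to 54.
Cost minus that sum is 61 - 54 = 7.

7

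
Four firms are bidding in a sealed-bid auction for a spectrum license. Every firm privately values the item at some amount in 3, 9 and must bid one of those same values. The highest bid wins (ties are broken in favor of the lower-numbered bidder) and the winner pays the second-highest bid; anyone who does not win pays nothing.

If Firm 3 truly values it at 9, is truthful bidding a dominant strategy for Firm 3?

Check each profile of the others' bids and compare truth against every alternative bid.
Others bid (3, 3, 3): truth gives 6, best alternative gives 0.
Others bid (3, 3, 9): truth gives 0, best alternative gives 0.
Others bid (3, 9, 3): truth gives 0, best alternative gives 0.
Others bid (3, 9, 9): truth gives 0, best alternative gives 0.
Others bid (9, 3, 3): truth gives 0, best alternative gives 0.
Others bid (9, 3, 9): truth gives 0, best alternative gives 0.
(Remaining 2 profiles checked similarly; truth is weakly best in each.)
In every case the truthful bid is at least as good as any alternative, so it is a dominant strategy.

Yes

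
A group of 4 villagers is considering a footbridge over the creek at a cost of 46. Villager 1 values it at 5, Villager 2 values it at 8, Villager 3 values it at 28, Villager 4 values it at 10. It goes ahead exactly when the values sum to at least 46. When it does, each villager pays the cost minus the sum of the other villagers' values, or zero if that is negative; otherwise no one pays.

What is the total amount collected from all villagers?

31

Total value 51 ≥ cost 46, so it is built.
Villager 1: others sum to 46; max(0, 46 - 46) = 0.
Villager 2: others sum to 43; max(0, 46 - 43) = 3.
Villager 3: others sum to 23; max(0, 46 - 23) = 23.
Villager 4: others sum to 41; max(0, 46 - 41) = 5.
Total collected = 0 + 3 + 23 + 5 = 31.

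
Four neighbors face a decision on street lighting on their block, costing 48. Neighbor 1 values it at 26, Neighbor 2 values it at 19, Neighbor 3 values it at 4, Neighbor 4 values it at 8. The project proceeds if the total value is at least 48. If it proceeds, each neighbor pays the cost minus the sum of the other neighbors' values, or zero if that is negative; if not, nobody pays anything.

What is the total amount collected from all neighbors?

27

Total value 57 ≥ cost 48, so it is built.
Neighbor 1: others sum to 31; max(0, 48 - 31) = 17.
Neighbor 2: others sum to 38; max(0, 48 - 38) = 10.
Neighbor 3: others sum to 53; max(0, 48 - 53) = 0.
Neighbor 4: others sum to 49; max(0, 48 - 49) = 0.
Total collected = 17 + 10 + 0 + 0 = 27.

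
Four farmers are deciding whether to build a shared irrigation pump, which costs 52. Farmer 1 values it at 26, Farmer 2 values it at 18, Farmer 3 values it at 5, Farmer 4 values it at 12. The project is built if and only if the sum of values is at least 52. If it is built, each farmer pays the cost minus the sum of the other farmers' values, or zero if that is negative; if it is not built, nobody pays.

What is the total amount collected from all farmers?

29

Total value 61 ≥ cost 52, so it is built.
Farmer 1: others sum to 35; max(0, 52 - 35) = 17.
Farmer 2: others sum to 43; max(0, 52 - 43) = 9.
Farmer 3: others sum to 56; max(0, 52 - 56) = 0.
Farmer 4: others sum to 49; max(0, 52 - 49) = 3.
Total collected = 17 + 9 + 0 + 3 = 29.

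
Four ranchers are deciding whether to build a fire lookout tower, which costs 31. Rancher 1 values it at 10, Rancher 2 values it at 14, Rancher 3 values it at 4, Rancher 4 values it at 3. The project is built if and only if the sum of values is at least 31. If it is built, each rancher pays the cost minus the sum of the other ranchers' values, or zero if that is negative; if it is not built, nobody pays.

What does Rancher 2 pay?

Total value 31 ≥ cost 31, so the project is built.
The other ranchers' values sum to 17.
Cost minus that sum is 31 - 17 = 14.

14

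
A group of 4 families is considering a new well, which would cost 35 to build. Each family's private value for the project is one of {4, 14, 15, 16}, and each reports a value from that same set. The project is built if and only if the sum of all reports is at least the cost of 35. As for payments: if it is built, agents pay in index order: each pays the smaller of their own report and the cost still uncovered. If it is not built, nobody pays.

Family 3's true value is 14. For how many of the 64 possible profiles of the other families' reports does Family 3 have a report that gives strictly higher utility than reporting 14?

42

Others report (4, 14, 14): truth gives 0; report 4 gives 10 > 0. Violating.
Others report (4, 14, 15): truth gives 0; report 4 gives 10 > 0. Violating.
Others report (4, 14, 16): truth gives 0; report 4 gives 10 > 0. Violating.
Others report (4, 15, 14): truth gives 0; report 4 gives 10 > 0. Violating.
Others report (4, 4, 4): truth gives 0; no alternative beats it.
Others report (4, 4, 14): truth gives 0; no alternative beats it.
(Checking all 64 profiles: 42 have a profitable deviation, 22 do not.)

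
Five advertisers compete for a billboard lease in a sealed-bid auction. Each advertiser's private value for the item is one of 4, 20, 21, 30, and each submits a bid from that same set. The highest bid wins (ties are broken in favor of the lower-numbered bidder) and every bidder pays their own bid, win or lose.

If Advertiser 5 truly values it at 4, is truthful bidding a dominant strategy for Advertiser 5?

Yes

Check each profile of the others' bids and compare truth against every alternative bid.
Others bid (4, 4, 4, 21): truth gives -4, best alternative gives -20.
Others bid (4, 4, 4, 30): truth gives -4, best alternative gives -20.
Others bid (4, 4, 20, 21): truth gives -4, best alternative gives -20.
Others bid (4, 4, 20, 30): truth gives -4, best alternative gives -20.
Others bid (4, 4, 21, 4): truth gives -4, best alternative gives -20.
Others bid (4, 4, 21, 20): truth gives -4, best alternative gives -20.
(Remaining 250 profiles checked similarly; truth is weakly best in each.)
In every case the truthful bid is at least as good as any alternative, so it is a dominant strategy.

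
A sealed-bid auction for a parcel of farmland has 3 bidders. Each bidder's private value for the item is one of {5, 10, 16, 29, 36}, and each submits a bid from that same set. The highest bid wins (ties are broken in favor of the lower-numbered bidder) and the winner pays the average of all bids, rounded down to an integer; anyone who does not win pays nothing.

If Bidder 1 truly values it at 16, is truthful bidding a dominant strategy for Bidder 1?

No

Consider the case where Bidder 2 bids 5 and Bidder 3 bids 5.
Truthful bid 16: wins, pays 8, utility 16 - 8 = 8.
Bid 5 instead: wins, pays 5, utility 16 - 5 = 11.
Since 11 > 8, bidding 5 is strictly better here, so truthful bidding is not dominant.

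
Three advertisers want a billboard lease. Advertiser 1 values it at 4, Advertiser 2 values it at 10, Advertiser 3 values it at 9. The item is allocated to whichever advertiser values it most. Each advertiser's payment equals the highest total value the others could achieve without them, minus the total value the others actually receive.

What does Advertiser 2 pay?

9

Advertiser 2 has the highest value and receives the item.
Without Advertiser 2, the item would go to the next-highest value, 9, so the others could achieve 9.
With Advertiser 2 present and winning, the others receive nothing, so their total is 0.
Payment = 9 - 0 = 9.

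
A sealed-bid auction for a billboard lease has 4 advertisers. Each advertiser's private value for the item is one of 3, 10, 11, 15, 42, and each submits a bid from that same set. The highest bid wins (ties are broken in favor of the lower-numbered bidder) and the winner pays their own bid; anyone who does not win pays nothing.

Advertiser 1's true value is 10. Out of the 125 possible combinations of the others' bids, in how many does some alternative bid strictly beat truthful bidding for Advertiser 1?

Others bid (3, 3, 3): truth gives 0; bid 3 gives 7 > 0. Violating.
Others bid (3, 3, 10): truth gives 0; no alternative beats it.
Others bid (3, 3, 11): truth gives 0; no alternative beats it.
(Checking all 125 profiles: 1 has a profitable deviation, 124 do not.)

1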